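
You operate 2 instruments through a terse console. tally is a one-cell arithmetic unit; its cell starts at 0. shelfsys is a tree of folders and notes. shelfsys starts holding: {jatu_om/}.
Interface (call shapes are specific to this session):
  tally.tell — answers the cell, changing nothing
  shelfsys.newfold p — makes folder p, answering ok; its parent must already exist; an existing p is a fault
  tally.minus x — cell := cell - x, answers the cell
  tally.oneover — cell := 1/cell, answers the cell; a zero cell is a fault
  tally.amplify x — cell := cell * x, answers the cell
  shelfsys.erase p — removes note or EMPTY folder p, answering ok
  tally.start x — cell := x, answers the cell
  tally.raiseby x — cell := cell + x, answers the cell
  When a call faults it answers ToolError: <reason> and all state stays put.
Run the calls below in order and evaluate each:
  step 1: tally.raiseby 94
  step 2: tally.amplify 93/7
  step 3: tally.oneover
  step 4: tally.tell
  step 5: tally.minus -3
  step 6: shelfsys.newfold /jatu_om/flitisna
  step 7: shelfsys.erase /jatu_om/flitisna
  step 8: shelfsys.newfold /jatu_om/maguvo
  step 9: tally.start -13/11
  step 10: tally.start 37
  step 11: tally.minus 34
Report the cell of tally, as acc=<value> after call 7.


% raiseby x→94
  94
% amplify x→93/7
  8742/7
% oneover
  7/8742
% tell
  7/8742
% minus x→-3
  26233/8742
% newfold p→/jatu_om/flitisna
  ok
% erase p→/jatu_om/flitisna
  ok
% newfold p→/jatu_om/maguvo
  ok
% start x→-13/11
  -13/11
% start x→37
  37
% minus x→34
  3

Answer: acc=26233/8742


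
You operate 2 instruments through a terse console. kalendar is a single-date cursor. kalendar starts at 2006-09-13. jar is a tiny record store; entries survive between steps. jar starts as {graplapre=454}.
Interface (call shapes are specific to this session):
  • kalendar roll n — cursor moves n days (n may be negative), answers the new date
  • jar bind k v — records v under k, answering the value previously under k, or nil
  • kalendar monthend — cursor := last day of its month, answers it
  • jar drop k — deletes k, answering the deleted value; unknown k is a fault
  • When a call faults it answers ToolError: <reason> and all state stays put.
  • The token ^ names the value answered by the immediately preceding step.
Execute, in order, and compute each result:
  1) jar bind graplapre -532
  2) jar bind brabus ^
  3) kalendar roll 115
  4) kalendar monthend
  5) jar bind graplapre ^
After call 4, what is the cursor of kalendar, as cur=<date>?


·→ jar bind(k=graplapre, v=-532)
·← 454
·→ jar bind(k=brabus, v=^)
·← nil
·→ kalendar roll(n=115)
·← 2007-01-06
·→ kalendar monthend()
·← 2007-01-31
·→ jar bind(k=graplapre, v=^)
·← -532

Answer: cur=2007-01-31


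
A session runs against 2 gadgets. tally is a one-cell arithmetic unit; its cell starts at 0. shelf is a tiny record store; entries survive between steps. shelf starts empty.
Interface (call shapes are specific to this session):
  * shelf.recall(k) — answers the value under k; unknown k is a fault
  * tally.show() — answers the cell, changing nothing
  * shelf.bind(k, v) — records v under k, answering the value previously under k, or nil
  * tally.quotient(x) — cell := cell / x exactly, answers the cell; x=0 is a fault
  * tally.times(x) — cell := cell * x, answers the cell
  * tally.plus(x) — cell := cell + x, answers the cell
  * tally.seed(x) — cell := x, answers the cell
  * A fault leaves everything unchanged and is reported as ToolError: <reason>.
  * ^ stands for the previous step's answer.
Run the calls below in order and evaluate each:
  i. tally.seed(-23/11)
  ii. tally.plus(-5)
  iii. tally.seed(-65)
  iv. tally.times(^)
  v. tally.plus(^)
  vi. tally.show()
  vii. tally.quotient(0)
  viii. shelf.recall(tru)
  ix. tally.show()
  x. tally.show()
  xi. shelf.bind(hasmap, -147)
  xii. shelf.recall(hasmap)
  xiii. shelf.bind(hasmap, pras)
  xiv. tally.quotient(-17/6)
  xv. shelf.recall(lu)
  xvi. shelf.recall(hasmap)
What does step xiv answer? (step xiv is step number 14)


CALL seed[-23/11]
RET  -23/11
CALL plus[-5]
RET  -78/11
CALL seed[-65]
RET  -65
CALL times[^]
RET  4225
CALL plus[^]
RET  8450
CALL show[]
RET  8450
CALL quotient[0]
RET  ToolError: division by zero
CALL recall[tru]
RET  ToolError: no such key tru
CALL show[]
RET  8450
CALL show[]
RET  8450
CALL bind[hasmap; -147]
RET  nil
CALL recall[hasmap]
RET  -147
CALL bind[hasmap; pras]
RET  -147
CALL quotient[-17/6]
RET  -50700/17
CALL recall[lu]
RET  ToolError: no such key lu
CALL recall[hasmap]
RET  pras

Answer: -50700/17


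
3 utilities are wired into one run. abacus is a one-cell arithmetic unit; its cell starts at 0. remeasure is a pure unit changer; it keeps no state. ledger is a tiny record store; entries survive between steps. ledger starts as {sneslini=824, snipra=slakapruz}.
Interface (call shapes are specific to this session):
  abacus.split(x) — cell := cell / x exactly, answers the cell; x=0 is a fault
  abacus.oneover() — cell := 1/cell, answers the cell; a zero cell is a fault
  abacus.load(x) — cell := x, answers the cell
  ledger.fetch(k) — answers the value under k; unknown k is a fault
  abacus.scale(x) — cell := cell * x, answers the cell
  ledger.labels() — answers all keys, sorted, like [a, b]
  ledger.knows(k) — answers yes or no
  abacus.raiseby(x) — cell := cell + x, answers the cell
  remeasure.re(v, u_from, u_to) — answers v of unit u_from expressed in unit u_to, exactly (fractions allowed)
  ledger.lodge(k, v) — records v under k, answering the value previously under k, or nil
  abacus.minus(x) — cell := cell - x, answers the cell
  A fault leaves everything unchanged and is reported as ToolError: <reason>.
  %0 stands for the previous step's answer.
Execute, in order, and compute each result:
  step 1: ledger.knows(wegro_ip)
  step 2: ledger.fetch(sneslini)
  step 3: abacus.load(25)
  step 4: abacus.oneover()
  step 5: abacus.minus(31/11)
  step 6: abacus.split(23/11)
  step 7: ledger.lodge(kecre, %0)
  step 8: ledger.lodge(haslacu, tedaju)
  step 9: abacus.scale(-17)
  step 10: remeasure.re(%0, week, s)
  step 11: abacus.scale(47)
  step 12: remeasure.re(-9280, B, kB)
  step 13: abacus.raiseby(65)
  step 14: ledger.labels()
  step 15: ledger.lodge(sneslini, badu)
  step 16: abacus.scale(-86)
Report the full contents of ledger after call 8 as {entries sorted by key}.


CALL ledger.knows[wegro_ip]
RET  no
CALL ledger.fetch[sneslini]
RET  824
CALL abacus.load[25]
RET  25
CALL abacus.oneover[]
RET  1/25
CALL abacus.minus[31/11]
RET  -764/275
CALL abacus.split[23/11]
RET  -764/575
CALL ledger.lodge[kecre; %0]
RET  nil
CALL ledger.lodge[haslacu; tedaju]
RET  nil
CALL abacus.scale[-17]
RET  12988/575
CALL remeasure.re[%0; week; s]
RET  314205696/23
CALL abacus.scale[47]
RET  610436/575
CALL remeasure.re[-9280; B; kB]
RET  -232/25
CALL abacus.raiseby[65]
RET  647811/575
CALL ledger.labels[]
RET  [haslacu, kecre, sneslini, snipra]
CALL ledger.lodge[sneslini; badu]
RET  824
CALL abacus.scale[-86]
RET  -55711746/575

Answer: {haslacu=tedaju, kecre=-764/575, sneslini=824, snipra=slakapruz}


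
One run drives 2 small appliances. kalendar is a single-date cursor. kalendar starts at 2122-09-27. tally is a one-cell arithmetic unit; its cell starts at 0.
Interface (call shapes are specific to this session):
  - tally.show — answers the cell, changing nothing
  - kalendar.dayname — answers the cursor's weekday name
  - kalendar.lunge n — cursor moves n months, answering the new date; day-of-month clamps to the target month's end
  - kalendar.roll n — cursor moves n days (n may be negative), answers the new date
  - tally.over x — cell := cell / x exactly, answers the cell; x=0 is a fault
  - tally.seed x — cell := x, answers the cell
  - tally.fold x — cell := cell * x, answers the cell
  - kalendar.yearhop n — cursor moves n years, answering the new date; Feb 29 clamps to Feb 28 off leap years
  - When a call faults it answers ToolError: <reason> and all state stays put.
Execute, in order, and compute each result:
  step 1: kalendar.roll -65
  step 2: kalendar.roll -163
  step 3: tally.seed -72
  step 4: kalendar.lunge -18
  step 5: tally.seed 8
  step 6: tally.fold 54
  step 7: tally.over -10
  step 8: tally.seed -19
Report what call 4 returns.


Answer: 2120-08-11

Derivation:
>> kalendar.roll(n='-65')
<< 2122-07-24
>> kalendar.roll(n='-163')
<< 2122-02-11
>> tally.seed(x='-72')
<< -72
>> kalendar.lunge(n='-18')
<< 2120-08-11
>> tally.seed(x='8')
<< 8
>> tally.fold(x='54')
<< 432
>> tally.over(x='-10')
<< -216/5
>> tally.seed(x='-19')
<< -19


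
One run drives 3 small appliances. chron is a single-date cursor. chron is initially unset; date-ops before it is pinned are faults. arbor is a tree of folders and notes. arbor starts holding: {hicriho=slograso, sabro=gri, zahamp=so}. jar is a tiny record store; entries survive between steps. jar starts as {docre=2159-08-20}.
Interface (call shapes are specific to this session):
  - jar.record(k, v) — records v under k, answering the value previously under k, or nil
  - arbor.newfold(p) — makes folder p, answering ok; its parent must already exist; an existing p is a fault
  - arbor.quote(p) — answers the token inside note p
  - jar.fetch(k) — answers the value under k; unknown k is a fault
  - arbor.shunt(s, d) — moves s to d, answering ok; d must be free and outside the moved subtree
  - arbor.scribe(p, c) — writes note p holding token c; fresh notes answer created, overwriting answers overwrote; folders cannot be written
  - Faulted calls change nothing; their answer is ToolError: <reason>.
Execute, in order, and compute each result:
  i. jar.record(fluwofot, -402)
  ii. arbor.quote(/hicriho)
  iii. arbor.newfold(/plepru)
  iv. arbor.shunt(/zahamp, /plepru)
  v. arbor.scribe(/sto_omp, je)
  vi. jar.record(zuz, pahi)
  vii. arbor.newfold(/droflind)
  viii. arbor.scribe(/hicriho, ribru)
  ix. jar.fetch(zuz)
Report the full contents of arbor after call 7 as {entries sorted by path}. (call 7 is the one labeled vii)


! record(k=fluwofot, v=-402) -> nil
! quote(p=/hicriho) -> slograso
! newfold(p=/plepru) -> ok
! shunt(s=/zahamp, d=/plepru) -> ToolError: exists
! scribe(p=/sto_omp, c=je) -> created
! record(k=zuz, v=pahi) -> nil
! newfold(p=/droflind) -> ok
! scribe(p=/hicriho, c=ribru) -> overwrote
! fetch(k=zuz) -> pahi

Answer: {droflind/, hicriho=slograso, plepru/, sabro=gri, sto_omp=je, zahamp=so}


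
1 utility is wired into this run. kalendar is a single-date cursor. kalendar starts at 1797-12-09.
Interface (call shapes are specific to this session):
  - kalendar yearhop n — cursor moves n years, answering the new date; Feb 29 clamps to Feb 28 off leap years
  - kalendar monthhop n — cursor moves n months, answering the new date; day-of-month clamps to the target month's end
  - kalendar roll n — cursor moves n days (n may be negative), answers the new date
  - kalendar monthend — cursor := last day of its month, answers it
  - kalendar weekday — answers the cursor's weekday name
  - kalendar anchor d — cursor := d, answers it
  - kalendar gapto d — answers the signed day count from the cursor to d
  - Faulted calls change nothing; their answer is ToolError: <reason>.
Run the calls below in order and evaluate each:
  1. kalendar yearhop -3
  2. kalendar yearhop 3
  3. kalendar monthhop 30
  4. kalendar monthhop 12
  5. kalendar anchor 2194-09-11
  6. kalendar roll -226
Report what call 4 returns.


→ kalendar yearhop(n=-3)
← 1794-12-09
→ kalendar yearhop(n=3)
← 1797-12-09
→ kalendar monthhop(n=30)
← 1800-06-09
→ kalendar monthhop(n=12)
← 1801-06-09
→ kalendar anchor(d=2194-09-11)
← 2194-09-11
→ kalendar roll(n=-226)
← 2194-01-28

Answer: 1801-06-09


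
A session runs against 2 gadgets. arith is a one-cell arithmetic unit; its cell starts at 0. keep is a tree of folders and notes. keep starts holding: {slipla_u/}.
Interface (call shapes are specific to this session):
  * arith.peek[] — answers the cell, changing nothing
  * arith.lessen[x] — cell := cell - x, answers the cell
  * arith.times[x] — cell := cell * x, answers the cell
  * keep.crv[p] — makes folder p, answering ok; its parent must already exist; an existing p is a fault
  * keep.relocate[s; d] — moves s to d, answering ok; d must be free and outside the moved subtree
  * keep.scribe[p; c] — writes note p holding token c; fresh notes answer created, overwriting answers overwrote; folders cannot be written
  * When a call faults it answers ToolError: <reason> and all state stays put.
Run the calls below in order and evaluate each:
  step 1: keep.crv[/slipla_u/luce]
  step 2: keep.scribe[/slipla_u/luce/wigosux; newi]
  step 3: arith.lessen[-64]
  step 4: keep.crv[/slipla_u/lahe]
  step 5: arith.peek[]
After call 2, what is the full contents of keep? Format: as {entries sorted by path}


-> keep.crv(p→/slipla_u/luce)
<- ok
-> keep.scribe(p→/slipla_u/luce/wigosux, c→newi)
<- created
-> arith.lessen(x→-64)
<- 64
-> keep.crv(p→/slipla_u/lahe)
<- ok
-> arith.peek()
<- 64

Answer: {slipla_u/, slipla_u/luce/, slipla_u/luce/wigosux=newi}


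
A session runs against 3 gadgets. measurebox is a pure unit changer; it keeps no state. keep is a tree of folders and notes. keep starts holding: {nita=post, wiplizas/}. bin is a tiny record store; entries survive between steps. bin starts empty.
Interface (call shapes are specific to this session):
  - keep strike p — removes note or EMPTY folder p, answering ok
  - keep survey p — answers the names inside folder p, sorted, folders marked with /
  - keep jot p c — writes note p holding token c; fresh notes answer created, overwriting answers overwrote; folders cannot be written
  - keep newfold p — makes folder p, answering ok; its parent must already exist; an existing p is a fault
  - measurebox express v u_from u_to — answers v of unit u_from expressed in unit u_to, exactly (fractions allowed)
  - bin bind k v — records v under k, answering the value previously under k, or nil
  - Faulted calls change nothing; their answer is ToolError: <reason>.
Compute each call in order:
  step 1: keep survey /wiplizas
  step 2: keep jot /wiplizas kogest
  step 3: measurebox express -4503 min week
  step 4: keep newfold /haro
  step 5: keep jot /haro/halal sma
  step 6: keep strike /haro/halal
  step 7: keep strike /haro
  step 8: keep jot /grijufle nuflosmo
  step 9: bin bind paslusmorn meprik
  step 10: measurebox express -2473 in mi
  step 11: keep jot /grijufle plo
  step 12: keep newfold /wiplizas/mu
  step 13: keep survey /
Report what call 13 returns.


Answer: [grijufle, nita, wiplizas/]

Derivation:
Next I call keep survey using p→/wiplizas, giving [].
Calling keep jot using p→/wiplizas, c→kogest, giving ToolError: is a directory.
Calling measurebox express using v→-4503, u_from→min, u_to→week, which returns -1501/3360.
Using keep newfold using p→/haro, and observe ok.
I invoke keep jot using p→/haro/halal, c→sma, → created.
Next I call keep strike using p→/haro/halal, — result: ok.
Next I call keep strike using p→/haro, → ok.
I try keep jot using p→/grijufle, c→nuflosmo, and observe created.
Now I run bin bind using k→paslusmorn, v→meprik: nil.
Now I run measurebox express using v→-2473, u_from→in, u_to→mi, → -2473/63360.
I use keep jot using p→/grijufle, c→plo, yielding overwrote.
Using keep newfold using p→/wiplizas/mu, giving ok.
Calling keep survey using p→/, and get [grijufle, nita, wiplizas/].


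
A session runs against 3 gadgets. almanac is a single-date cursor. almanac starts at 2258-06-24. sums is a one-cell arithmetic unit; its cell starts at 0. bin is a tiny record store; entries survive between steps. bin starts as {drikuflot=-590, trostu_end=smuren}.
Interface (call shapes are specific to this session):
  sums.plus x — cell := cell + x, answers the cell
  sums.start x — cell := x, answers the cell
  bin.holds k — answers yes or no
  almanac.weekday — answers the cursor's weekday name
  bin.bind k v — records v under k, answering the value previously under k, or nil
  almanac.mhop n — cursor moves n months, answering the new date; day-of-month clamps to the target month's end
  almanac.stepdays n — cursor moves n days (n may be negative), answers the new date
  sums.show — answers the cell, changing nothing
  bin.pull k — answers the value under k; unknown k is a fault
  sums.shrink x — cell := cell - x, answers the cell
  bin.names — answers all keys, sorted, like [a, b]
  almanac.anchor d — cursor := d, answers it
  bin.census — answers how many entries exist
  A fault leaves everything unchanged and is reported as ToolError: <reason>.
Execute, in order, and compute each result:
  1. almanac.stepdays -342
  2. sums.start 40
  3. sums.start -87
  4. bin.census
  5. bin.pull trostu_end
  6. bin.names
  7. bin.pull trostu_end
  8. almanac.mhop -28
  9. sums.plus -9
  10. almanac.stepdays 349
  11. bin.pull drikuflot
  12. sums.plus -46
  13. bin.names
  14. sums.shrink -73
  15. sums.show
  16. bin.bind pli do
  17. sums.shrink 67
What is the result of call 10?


// 1. stepdays(n: -342) == 2257-07-17
// 2. start(x: 40) == 40
// 3. start(x: -87) == -87
// 4. census() == 2
// 5. pull(k: trostu_end) == smuren
// 6. names() == [drikuflot, trostu_end]
// 7. pull(k: trostu_end) == smuren
// 8. mhop(n: -28) == 2255-03-17
// 9. plus(x: -9) == -96
// 10. stepdays(n: 349) == 2256-02-29
// 11. pull(k: drikuflot) == -590
// 12. plus(x: -46) == -142
// 13. names() == [drikuflot, trostu_end]
// 14. shrink(x: -73) == -69
// 15. show() == -69
// 16. bind(k: pli, v: do) == nil
// 17. shrink(x: 67) == -136

Answer: 2256-02-29


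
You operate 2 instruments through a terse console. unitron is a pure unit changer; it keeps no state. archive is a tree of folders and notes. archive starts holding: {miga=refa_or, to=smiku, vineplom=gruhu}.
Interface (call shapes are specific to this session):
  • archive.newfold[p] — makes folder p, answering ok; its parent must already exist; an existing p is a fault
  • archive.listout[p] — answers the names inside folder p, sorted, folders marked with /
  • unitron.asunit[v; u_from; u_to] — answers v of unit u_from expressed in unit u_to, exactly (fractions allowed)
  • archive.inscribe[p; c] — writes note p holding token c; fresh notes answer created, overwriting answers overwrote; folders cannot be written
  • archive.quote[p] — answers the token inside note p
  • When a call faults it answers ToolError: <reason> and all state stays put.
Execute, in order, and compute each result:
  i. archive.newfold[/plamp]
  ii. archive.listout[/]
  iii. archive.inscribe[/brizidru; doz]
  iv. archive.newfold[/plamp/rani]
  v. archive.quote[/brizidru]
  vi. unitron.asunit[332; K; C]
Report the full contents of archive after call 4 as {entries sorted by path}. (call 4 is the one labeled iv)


$ archive.newfold p='/plamp'
  ok
$ archive.listout p='/'
  [miga, plamp/, to, vineplom]
$ archive.inscribe p='/brizidru' c='doz'
  created
$ archive.newfold p='/plamp/rani'
  ok
$ archive.quote p='/brizidru'
  doz
$ unitron.asunit v='332' u_from='K' u_to='C'
  1177/20

Answer: {brizidru=doz, miga=refa_or, plamp/, plamp/rani/, to=smiku, vineplom=gruhu}


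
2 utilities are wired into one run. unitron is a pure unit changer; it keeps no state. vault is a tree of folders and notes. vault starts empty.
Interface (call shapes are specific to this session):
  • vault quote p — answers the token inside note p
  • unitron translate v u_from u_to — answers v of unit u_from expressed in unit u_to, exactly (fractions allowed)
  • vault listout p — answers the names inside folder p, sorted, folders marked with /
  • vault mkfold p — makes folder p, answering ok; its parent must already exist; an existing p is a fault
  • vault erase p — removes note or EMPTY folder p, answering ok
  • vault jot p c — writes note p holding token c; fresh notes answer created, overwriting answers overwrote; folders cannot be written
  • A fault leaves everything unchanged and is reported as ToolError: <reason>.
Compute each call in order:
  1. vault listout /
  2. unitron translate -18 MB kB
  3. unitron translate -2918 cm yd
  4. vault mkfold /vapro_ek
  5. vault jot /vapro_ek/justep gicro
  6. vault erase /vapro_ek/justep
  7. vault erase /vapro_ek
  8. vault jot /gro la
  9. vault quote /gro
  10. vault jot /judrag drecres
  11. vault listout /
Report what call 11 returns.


Answer: [gro, judrag]

Derivation:
% vault listout /
= []
% unitron translate -18 MB kB
= -18000
% unitron translate -2918 cm yd
= -36475/1143
% vault mkfold /vapro_ek
= ok
% vault jot /vapro_ek/justep gicro
= created
% vault erase /vapro_ek/justep
= ok
% vault erase /vapro_ek
= ok
% vault jot /gro la
= created
% vault quote /gro
= la
% vault jot /judrag drecres
= created
% vault listout /
= [gro, judrag]


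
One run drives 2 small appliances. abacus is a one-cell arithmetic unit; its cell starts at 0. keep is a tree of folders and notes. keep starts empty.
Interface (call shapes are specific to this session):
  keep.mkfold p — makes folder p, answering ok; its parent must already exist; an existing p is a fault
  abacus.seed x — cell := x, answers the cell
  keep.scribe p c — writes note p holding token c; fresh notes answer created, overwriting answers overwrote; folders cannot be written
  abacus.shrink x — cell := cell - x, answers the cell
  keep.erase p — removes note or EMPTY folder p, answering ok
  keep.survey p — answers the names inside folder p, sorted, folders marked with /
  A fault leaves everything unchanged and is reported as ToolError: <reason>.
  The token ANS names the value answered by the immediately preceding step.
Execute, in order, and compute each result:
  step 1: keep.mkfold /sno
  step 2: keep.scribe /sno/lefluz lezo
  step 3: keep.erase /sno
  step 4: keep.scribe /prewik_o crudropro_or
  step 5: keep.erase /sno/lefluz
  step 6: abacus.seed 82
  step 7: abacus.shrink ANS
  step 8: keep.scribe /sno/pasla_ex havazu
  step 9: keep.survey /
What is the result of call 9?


Answer: [prewik_o, sno/]

Derivation:
>> mkfold(/sno)
<< ok
>> scribe(/sno/lefluz, lezo)
<< created
>> erase(/sno)
<< ToolError: not empty
>> scribe(/prewik_o, crudropro_or)
<< created
>> erase(/sno/lefluz)
<< ok
>> seed(82)
<< 82
>> shrink(ANS)
<< 0
>> scribe(/sno/pasla_ex, havazu)
<< created
>> survey(/)
<< [prewik_o, sno/]


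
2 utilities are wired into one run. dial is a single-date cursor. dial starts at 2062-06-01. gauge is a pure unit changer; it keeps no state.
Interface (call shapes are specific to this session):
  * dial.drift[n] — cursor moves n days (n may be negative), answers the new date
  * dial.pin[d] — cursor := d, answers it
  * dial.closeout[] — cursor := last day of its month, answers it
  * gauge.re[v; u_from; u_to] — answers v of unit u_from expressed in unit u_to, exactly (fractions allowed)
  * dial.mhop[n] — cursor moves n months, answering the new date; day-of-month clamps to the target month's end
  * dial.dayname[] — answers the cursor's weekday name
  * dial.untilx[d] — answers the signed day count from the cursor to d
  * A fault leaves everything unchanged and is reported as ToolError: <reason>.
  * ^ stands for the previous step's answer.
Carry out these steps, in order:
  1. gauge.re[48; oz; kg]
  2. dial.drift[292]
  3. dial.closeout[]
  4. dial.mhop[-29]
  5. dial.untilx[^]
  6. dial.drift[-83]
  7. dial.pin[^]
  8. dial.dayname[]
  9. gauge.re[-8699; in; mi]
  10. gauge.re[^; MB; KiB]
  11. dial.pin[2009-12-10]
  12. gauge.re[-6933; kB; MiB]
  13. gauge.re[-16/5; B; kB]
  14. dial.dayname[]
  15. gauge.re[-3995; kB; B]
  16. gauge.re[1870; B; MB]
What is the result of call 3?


[in] gauge.re v: 48 u_from: oz u_to: kg
= 136077711/100000000
[in] dial.drift n: 292
= 2063-03-20
[in] dial.closeout
= 2063-03-31
[in] dial.mhop n: -29
= 2060-10-31
[in] dial.untilx d: ^
= 0
[in] dial.drift n: -83
= 2060-08-09
[in] dial.pin d: ^
= 2060-08-09
[in] dial.dayname
= Monday
[in] gauge.re v: -8699 u_from: in u_to: mi
= -8699/63360
[in] gauge.re v: ^ u_from: MB u_to: KiB
= -27184375/202752
[in] dial.pin d: 2009-12-10
= 2009-12-10
[in] gauge.re v: -6933 u_from: kB u_to: MiB
= -866625/131072
[in] gauge.re v: -16/5 u_from: B u_to: kB
= -2/625
[in] dial.dayname
= Thursday
[in] gauge.re v: -3995 u_from: kB u_to: B
= -3995000
[in] gauge.re v: 1870 u_from: B u_to: MB
= 187/100000

Answer: 2063-03-31


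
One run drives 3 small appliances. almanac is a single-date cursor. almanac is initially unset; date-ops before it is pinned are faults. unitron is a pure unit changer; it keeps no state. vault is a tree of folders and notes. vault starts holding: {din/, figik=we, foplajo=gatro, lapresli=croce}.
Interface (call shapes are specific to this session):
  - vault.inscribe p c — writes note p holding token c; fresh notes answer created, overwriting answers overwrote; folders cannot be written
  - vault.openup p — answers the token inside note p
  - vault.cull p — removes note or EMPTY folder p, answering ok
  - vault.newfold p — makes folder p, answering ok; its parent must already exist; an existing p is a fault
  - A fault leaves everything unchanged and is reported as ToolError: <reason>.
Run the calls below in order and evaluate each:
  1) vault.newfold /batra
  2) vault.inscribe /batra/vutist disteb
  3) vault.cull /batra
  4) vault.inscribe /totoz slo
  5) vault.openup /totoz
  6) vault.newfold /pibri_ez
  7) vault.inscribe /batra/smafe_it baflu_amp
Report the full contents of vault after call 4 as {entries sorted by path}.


Answer: {batra/, batra/vutist=disteb, din/, figik=we, foplajo=gatro, lapresli=croce, totoz=slo}

Derivation:
Act: newfold[/batra]
Obs: ok
Act: inscribe[/batra/vutist; disteb]
Obs: created
Act: cull[/batra]
Obs: ToolError: not empty
Act: inscribe[/totoz; slo]
Obs: created
Act: openup[/totoz]
Obs: slo
Act: newfold[/pibri_ez]
Obs: ok
Act: inscribe[/batra/smafe_it; baflu_amp]
Obs: created


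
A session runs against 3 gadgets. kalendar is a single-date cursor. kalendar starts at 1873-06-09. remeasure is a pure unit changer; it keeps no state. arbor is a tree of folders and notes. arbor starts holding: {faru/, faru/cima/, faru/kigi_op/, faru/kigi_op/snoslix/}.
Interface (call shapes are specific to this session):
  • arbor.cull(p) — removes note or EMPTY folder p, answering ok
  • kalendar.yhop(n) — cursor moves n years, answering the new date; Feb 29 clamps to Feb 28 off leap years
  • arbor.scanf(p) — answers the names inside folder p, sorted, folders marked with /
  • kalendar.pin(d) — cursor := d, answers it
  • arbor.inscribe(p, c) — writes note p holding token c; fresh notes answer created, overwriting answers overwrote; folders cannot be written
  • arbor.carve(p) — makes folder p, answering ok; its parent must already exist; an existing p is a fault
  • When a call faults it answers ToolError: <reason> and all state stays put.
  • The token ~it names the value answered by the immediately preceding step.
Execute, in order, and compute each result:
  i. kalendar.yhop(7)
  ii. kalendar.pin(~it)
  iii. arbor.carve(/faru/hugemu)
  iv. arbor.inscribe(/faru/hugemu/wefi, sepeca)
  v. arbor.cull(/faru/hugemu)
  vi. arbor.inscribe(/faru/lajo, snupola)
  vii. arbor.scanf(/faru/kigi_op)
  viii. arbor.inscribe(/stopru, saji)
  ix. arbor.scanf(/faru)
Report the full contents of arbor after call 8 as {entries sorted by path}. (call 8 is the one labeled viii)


Answer: {faru/, faru/cima/, faru/hugemu/, faru/hugemu/wefi=sepeca, faru/kigi_op/, faru/kigi_op/snoslix/, faru/lajo=snupola, stopru=saji}

Derivation:
Next I call kalendar.yhop using n=7, → 1880-06-09.
I use kalendar.pin using d=~it, giving 1880-06-09.
Next I call arbor.carve using p=/faru/hugemu, and observe ok.
Next I call arbor.inscribe using p=/faru/hugemu/wefi, c=sepeca, giving created.
Now I run arbor.cull using p=/faru/hugemu, yielding ToolError: not empty.
I call arbor.inscribe using p=/faru/lajo, c=snupola, and get created.
I try arbor.scanf using p=/faru/kigi_op, giving [snoslix/].
I use arbor.inscribe using p=/stopru, c=saji, and observe created.
Calling arbor.scanf using p=/faru, which returns [cima/, hugemu/, kigi_op/, lajo].


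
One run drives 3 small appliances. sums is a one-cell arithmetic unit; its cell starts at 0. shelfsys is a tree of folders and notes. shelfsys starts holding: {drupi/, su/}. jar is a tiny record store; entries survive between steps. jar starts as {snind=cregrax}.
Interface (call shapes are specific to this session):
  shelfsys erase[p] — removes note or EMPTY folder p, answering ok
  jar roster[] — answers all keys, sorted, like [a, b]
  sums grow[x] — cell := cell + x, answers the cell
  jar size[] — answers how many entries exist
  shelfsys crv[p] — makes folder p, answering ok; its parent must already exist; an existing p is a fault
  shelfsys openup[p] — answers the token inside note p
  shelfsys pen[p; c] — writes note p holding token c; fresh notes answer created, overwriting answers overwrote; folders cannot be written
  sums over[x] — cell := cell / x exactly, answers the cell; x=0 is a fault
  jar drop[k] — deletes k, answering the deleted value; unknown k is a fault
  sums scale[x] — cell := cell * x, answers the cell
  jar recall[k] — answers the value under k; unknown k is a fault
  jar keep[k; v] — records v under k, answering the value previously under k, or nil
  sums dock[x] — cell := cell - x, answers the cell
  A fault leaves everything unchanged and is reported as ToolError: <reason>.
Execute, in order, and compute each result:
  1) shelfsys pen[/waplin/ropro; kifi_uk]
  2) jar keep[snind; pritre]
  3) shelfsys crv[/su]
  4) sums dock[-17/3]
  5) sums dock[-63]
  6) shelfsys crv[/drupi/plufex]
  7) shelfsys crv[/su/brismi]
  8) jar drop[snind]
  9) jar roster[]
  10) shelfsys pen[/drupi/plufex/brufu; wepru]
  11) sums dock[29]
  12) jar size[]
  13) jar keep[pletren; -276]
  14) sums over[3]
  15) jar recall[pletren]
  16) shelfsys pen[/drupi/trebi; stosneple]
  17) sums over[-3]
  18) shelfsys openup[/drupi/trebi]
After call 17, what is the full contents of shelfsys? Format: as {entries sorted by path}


Answer: {drupi/, drupi/plufex/, drupi/plufex/brufu=wepru, drupi/trebi=stosneple, su/, su/brismi/}

Derivation:
I use shelfsys pen passing /waplin/ropro, kifi_uk, → ToolError: no parent.
Then jar keep passing snind, pritre: cregrax.
I call shelfsys crv passing /su, and see ToolError: exists.
I invoke sums dock passing -17/3, yielding 17/3.
Then sums dock passing -63, giving 206/3.
Next I call shelfsys crv passing /drupi/plufex, and get ok.
Using shelfsys crv passing /su/brismi, giving ok.
I use jar drop passing snind: pritre.
I use jar roster, → [].
Next I call shelfsys pen passing /drupi/plufex/brufu, wepru, — result: created.
Using sums dock passing 29, — result: 119/3.
I invoke jar size, yielding 0.
Calling jar keep passing pletren, -276, — result: nil.
Using sums over passing 3, and observe 119/9.
I invoke jar recall passing pletren, which returns -276.
Invoking shelfsys pen passing /drupi/trebi, stosneple, and get created.
I run sums over passing -3, which returns -119/27.
Now I run shelfsys openup passing /drupi/trebi, which returns stosneple.


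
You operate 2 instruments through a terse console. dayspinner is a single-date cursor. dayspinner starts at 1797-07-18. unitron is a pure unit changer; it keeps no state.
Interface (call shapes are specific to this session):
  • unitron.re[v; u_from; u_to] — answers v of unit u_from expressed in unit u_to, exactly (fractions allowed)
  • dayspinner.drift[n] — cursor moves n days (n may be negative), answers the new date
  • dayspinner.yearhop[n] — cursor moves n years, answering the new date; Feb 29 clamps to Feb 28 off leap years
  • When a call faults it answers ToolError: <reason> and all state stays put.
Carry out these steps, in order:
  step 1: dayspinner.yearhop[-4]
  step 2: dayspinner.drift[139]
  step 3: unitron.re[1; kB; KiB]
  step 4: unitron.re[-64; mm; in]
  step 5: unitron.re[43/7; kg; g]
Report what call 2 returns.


Answer: 1793-12-04

Derivation:
% dayspinner.yearhop(-4) : 1793-07-18
% dayspinner.drift(139) : 1793-12-04
% unitron.re(1, kB, KiB) : 125/128
% unitron.re(-64, mm, in) : -320/127
% unitron.re(43/7, kg, g) : 43000/7


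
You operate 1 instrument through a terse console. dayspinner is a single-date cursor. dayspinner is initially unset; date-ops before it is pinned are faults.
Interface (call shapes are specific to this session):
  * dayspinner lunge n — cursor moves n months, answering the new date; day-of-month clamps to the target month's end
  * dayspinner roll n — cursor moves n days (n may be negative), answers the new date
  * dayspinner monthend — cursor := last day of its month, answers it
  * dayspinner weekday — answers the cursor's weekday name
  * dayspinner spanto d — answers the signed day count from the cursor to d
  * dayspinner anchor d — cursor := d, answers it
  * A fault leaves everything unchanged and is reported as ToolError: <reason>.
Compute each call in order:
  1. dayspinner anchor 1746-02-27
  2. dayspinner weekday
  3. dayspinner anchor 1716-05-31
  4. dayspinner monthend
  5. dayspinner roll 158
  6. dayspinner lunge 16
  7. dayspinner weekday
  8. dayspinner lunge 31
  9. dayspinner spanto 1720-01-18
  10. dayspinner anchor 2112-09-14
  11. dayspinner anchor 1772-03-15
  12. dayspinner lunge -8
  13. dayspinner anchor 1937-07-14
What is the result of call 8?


Answer: 1720-10-05

Derivation:
>>> dayspinner anchor d='1746-02-27'
[out] 1746-02-27
>>> dayspinner weekday
[out] Sunday
>>> dayspinner anchor d='1716-05-31'
[out] 1716-05-31
>>> dayspinner monthend
[out] 1716-05-31
>>> dayspinner roll n='158'
[out] 1716-11-05
>>> dayspinner lunge n='16'
[out] 1718-03-05
>>> dayspinner weekday
[out] Saturday
>>> dayspinner lunge n='31'
[out] 1720-10-05
>>> dayspinner spanto d='1720-01-18'
[out] -261
>>> dayspinner anchor d='2112-09-14'
[out] 2112-09-14
>>> dayspinner anchor d='1772-03-15'
[out] 1772-03-15
>>> dayspinner lunge n='-8'
[out] 1771-07-15
>>> dayspinner anchor d='1937-07-14'
[out] 1937-07-14


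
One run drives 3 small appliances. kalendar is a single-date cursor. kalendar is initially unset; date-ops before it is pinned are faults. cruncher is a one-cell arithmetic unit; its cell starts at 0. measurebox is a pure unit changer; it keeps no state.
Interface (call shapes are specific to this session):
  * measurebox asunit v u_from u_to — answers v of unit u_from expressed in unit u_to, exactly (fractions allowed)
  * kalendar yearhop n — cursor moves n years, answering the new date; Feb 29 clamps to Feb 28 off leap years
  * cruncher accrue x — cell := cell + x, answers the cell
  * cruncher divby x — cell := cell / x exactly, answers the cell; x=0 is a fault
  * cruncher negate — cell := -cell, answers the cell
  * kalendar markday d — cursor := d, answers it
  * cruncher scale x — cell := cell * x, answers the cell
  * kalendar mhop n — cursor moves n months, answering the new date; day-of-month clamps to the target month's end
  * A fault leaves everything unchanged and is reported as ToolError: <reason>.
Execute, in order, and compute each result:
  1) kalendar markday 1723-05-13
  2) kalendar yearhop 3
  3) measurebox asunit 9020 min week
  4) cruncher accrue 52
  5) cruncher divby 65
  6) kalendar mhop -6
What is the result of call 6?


→ kalendar markday(d: 1723-05-13)
← 1723-05-13
→ kalendar yearhop(n: 3)
← 1726-05-13
→ measurebox asunit(v: 9020, u_from: min, u_to: week)
← 451/504
→ cruncher accrue(x: 52)
← 52
→ cruncher divby(x: 65)
← 4/5
→ kalendar mhop(n: -6)
← 1725-11-13

Answer: 1725-11-13


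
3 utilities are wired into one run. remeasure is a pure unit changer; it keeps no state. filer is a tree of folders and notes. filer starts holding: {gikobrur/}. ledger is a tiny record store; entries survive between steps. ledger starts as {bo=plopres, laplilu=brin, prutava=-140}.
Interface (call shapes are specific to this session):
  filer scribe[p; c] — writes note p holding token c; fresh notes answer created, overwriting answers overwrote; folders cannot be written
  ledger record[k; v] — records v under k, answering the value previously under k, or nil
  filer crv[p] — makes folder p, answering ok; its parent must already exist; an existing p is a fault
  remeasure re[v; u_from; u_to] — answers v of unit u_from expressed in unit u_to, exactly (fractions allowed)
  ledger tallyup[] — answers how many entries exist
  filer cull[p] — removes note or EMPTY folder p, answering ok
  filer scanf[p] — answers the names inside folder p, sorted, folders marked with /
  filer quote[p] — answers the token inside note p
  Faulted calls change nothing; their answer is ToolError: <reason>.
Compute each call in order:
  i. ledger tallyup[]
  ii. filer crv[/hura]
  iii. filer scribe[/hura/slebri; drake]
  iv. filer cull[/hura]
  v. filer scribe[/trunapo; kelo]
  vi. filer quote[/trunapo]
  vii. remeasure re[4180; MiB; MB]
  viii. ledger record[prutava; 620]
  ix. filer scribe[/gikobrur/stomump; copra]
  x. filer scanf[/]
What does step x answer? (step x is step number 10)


> ledger tallyup
  3
> filer crv /hura
  ok
> filer scribe /hura/slebri drake
  created
> filer cull /hura
  ToolError: not empty
> filer scribe /trunapo kelo
  created
> filer quote /trunapo
  kelo
> remeasure re 4180 MiB MB
  13697024/3125
> ledger record prutava 620
  -140
> filer scribe /gikobrur/stomump copra
  created
> filer scanf /
  [gikobrur/, hura/, trunapo]

Answer: [gikobrur/, hura/, trunapo]


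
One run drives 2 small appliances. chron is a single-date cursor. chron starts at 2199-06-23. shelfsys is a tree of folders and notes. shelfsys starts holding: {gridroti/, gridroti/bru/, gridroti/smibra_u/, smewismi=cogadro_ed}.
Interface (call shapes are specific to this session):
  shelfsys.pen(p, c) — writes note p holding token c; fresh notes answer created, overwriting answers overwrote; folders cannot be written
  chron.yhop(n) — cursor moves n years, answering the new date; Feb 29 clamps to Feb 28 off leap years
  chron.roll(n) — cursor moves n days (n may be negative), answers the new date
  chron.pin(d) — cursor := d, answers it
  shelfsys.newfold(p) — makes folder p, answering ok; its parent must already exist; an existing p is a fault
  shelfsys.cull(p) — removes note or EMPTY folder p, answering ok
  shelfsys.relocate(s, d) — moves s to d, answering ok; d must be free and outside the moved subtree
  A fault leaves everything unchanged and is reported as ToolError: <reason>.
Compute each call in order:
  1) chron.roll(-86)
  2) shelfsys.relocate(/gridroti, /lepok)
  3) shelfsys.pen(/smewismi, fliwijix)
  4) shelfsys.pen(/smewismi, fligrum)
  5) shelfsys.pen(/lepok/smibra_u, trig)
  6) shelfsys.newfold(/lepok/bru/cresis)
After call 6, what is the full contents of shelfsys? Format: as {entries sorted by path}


Using chron.roll with -86, — result: 2199-03-29.
Using shelfsys.relocate with /gridroti, /lepok, and observe ok.
Now I run shelfsys.pen with /smewismi, fliwijix, → overwrote.
I run shelfsys.pen with /smewismi, fligrum, → overwrote.
Calling shelfsys.pen with /lepok/smibra_u, trig, and get ToolError: is a directory.
Invoking shelfsys.newfold with /lepok/bru/cresis, yielding ok.

Answer: {lepok/, lepok/bru/, lepok/bru/cresis/, lepok/smibra_u/, smewismi=fligrum}


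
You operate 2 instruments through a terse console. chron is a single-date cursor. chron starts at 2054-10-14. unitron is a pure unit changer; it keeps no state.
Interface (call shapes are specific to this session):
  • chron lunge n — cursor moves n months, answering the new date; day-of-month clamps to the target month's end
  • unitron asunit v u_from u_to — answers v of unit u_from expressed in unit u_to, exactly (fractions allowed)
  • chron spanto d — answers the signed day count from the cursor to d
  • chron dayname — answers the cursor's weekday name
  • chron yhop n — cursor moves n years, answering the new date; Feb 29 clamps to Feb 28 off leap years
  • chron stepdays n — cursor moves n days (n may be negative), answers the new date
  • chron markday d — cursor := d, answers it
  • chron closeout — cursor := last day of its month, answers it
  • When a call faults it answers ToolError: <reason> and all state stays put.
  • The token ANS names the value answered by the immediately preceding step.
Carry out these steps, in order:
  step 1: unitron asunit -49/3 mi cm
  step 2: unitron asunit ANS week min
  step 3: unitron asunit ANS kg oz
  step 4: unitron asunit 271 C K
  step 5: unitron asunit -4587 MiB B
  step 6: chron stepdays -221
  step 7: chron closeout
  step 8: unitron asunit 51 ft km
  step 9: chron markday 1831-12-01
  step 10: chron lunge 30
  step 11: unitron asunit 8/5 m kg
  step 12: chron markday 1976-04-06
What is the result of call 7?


I run unitron asunit on v: -49/3, u_from: mi, u_to: cm, — result: -13142976/5.
I call unitron asunit on v: ANS, u_from: week, u_to: min, giving -26496239616.
I try unitron asunit on v: ANS, u_from: kg, u_to: oz, and see -550571212800000000/589081.
Now I run unitron asunit on v: 271, u_from: C, u_to: K, yielding 10883/20.
Next I call unitron asunit on v: -4587, u_from: MiB, u_to: B, giving -4809818112.
Now I run chron stepdays on n: -221, and observe 2054-03-07.
Then chron closeout(): 2054-03-31.
Calling unitron asunit on v: 51, u_from: ft, u_to: km, and get 19431/1250000.
Calling chron markday on d: 1831-12-01, and see 1831-12-01.
I use chron lunge on n: 30, which returns 1834-06-01.
Next I call unitron asunit on v: 8/5, u_from: m, u_to: kg, yielding ToolError: incompatible units.
I call chron markday on d: 1976-04-06, which returns 1976-04-06.

Answer: 2054-03-31
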